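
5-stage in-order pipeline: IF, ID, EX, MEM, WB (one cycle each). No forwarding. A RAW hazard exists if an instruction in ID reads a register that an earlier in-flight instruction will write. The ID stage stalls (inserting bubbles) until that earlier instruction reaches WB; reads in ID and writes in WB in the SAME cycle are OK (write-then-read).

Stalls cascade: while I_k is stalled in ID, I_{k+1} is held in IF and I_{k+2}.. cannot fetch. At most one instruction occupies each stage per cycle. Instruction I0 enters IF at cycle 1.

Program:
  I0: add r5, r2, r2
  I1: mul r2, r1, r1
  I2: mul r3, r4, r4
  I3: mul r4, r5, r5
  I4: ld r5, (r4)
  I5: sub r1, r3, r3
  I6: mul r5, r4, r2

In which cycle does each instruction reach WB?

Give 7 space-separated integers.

I0 add r5 <- r2,r2: IF@1 ID@2 stall=0 (-) EX@3 MEM@4 WB@5
I1 mul r2 <- r1,r1: IF@2 ID@3 stall=0 (-) EX@4 MEM@5 WB@6
I2 mul r3 <- r4,r4: IF@3 ID@4 stall=0 (-) EX@5 MEM@6 WB@7
I3 mul r4 <- r5,r5: IF@4 ID@5 stall=0 (-) EX@6 MEM@7 WB@8
I4 ld r5 <- r4: IF@5 ID@6 stall=2 (RAW on I3.r4 (WB@8)) EX@9 MEM@10 WB@11
I5 sub r1 <- r3,r3: IF@6 ID@9 stall=0 (-) EX@10 MEM@11 WB@12
I6 mul r5 <- r4,r2: IF@9 ID@10 stall=0 (-) EX@11 MEM@12 WB@13

Answer: 5 6 7 8 11 12 13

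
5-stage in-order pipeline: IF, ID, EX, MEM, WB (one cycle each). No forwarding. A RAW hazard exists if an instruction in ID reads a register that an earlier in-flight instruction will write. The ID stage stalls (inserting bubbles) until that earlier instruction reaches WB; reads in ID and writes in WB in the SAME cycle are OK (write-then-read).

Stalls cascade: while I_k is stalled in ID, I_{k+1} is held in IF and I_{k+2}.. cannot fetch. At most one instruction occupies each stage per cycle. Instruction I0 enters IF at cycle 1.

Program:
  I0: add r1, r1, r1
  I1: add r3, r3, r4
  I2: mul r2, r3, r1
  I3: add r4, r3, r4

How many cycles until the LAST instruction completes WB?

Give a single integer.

I0 add r1 <- r1,r1: IF@1 ID@2 stall=0 (-) EX@3 MEM@4 WB@5
I1 add r3 <- r3,r4: IF@2 ID@3 stall=0 (-) EX@4 MEM@5 WB@6
I2 mul r2 <- r3,r1: IF@3 ID@4 stall=2 (RAW on I1.r3 (WB@6)) EX@7 MEM@8 WB@9
I3 add r4 <- r3,r4: IF@4 ID@7 stall=0 (-) EX@8 MEM@9 WB@10

Answer: 10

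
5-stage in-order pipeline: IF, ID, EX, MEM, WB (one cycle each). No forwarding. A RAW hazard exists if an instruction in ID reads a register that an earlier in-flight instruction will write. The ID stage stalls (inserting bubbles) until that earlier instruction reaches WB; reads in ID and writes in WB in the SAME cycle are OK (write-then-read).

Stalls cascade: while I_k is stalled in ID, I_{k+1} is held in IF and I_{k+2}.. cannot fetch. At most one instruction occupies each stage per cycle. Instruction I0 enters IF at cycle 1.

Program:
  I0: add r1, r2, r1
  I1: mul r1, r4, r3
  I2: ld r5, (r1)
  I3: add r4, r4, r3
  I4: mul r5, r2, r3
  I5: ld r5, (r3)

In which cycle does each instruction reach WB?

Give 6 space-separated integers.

I0 add r1 <- r2,r1: IF@1 ID@2 stall=0 (-) EX@3 MEM@4 WB@5
I1 mul r1 <- r4,r3: IF@2 ID@3 stall=0 (-) EX@4 MEM@5 WB@6
I2 ld r5 <- r1: IF@3 ID@4 stall=2 (RAW on I1.r1 (WB@6)) EX@7 MEM@8 WB@9
I3 add r4 <- r4,r3: IF@4 ID@7 stall=0 (-) EX@8 MEM@9 WB@10
I4 mul r5 <- r2,r3: IF@7 ID@8 stall=0 (-) EX@9 MEM@10 WB@11
I5 ld r5 <- r3: IF@8 ID@9 stall=0 (-) EX@10 MEM@11 WB@12

Answer: 5 6 9 10 11 12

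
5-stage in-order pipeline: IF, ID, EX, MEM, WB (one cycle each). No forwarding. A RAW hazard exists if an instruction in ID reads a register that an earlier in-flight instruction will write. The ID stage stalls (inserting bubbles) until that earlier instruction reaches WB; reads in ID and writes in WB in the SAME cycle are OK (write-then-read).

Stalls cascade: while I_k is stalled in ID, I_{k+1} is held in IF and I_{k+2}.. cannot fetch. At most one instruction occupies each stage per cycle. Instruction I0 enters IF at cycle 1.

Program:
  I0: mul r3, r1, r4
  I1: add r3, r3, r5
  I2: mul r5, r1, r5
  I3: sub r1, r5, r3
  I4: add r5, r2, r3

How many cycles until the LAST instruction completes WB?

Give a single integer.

I0 mul r3 <- r1,r4: IF@1 ID@2 stall=0 (-) EX@3 MEM@4 WB@5
I1 add r3 <- r3,r5: IF@2 ID@3 stall=2 (RAW on I0.r3 (WB@5)) EX@6 MEM@7 WB@8
I2 mul r5 <- r1,r5: IF@3 ID@6 stall=0 (-) EX@7 MEM@8 WB@9
I3 sub r1 <- r5,r3: IF@6 ID@7 stall=2 (RAW on I2.r5 (WB@9)) EX@10 MEM@11 WB@12
I4 add r5 <- r2,r3: IF@7 ID@10 stall=0 (-) EX@11 MEM@12 WB@13

Answer: 13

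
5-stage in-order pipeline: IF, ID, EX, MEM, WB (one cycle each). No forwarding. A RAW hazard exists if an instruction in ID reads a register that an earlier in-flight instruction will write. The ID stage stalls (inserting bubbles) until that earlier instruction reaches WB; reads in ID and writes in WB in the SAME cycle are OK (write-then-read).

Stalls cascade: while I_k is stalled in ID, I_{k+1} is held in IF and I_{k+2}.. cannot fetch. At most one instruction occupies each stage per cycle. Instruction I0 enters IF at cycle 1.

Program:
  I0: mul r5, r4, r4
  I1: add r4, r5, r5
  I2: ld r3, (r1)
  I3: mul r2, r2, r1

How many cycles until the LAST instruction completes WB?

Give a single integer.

Answer: 10

Derivation:
I0 mul r5 <- r4,r4: IF@1 ID@2 stall=0 (-) EX@3 MEM@4 WB@5
I1 add r4 <- r5,r5: IF@2 ID@3 stall=2 (RAW on I0.r5 (WB@5)) EX@6 MEM@7 WB@8
I2 ld r3 <- r1: IF@3 ID@6 stall=0 (-) EX@7 MEM@8 WB@9
I3 mul r2 <- r2,r1: IF@6 ID@7 stall=0 (-) EX@8 MEM@9 WB@10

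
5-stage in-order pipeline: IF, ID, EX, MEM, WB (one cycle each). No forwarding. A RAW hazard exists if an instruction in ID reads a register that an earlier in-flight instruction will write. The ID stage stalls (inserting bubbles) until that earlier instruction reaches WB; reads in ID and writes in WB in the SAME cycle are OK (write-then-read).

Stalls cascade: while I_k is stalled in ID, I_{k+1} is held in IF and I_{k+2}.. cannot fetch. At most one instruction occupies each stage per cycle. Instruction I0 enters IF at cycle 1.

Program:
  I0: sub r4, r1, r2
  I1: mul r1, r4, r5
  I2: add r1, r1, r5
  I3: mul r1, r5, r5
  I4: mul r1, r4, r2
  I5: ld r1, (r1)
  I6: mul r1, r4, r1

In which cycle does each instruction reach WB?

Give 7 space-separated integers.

Answer: 5 8 11 12 13 16 19

Derivation:
I0 sub r4 <- r1,r2: IF@1 ID@2 stall=0 (-) EX@3 MEM@4 WB@5
I1 mul r1 <- r4,r5: IF@2 ID@3 stall=2 (RAW on I0.r4 (WB@5)) EX@6 MEM@7 WB@8
I2 add r1 <- r1,r5: IF@3 ID@6 stall=2 (RAW on I1.r1 (WB@8)) EX@9 MEM@10 WB@11
I3 mul r1 <- r5,r5: IF@6 ID@9 stall=0 (-) EX@10 MEM@11 WB@12
I4 mul r1 <- r4,r2: IF@9 ID@10 stall=0 (-) EX@11 MEM@12 WB@13
I5 ld r1 <- r1: IF@10 ID@11 stall=2 (RAW on I4.r1 (WB@13)) EX@14 MEM@15 WB@16
I6 mul r1 <- r4,r1: IF@11 ID@14 stall=2 (RAW on I5.r1 (WB@16)) EX@17 MEM@18 WB@19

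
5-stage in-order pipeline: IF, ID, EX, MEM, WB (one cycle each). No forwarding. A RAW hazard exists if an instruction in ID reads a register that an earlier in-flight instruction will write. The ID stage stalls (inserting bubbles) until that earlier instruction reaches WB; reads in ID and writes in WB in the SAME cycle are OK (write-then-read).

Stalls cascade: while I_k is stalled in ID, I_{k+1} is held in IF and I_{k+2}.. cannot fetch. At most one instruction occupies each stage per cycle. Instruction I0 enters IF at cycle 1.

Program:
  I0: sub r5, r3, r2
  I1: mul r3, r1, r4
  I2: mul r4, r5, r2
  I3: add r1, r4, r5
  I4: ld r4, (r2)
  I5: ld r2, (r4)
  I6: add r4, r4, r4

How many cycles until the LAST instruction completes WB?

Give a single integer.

Answer: 16

Derivation:
I0 sub r5 <- r3,r2: IF@1 ID@2 stall=0 (-) EX@3 MEM@4 WB@5
I1 mul r3 <- r1,r4: IF@2 ID@3 stall=0 (-) EX@4 MEM@5 WB@6
I2 mul r4 <- r5,r2: IF@3 ID@4 stall=1 (RAW on I0.r5 (WB@5)) EX@6 MEM@7 WB@8
I3 add r1 <- r4,r5: IF@4 ID@6 stall=2 (RAW on I2.r4 (WB@8)) EX@9 MEM@10 WB@11
I4 ld r4 <- r2: IF@6 ID@9 stall=0 (-) EX@10 MEM@11 WB@12
I5 ld r2 <- r4: IF@9 ID@10 stall=2 (RAW on I4.r4 (WB@12)) EX@13 MEM@14 WB@15
I6 add r4 <- r4,r4: IF@10 ID@13 stall=0 (-) EX@14 MEM@15 WB@16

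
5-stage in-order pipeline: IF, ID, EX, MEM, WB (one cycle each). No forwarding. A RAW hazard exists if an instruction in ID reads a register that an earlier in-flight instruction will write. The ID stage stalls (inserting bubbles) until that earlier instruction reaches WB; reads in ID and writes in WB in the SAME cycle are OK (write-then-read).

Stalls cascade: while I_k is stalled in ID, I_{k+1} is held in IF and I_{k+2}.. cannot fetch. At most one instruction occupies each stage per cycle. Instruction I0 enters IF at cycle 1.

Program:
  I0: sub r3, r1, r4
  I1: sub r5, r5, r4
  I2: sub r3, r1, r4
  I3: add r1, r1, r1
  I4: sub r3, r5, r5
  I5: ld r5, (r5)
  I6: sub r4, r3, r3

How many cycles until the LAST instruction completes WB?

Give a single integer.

Answer: 12

Derivation:
I0 sub r3 <- r1,r4: IF@1 ID@2 stall=0 (-) EX@3 MEM@4 WB@5
I1 sub r5 <- r5,r4: IF@2 ID@3 stall=0 (-) EX@4 MEM@5 WB@6
I2 sub r3 <- r1,r4: IF@3 ID@4 stall=0 (-) EX@5 MEM@6 WB@7
I3 add r1 <- r1,r1: IF@4 ID@5 stall=0 (-) EX@6 MEM@7 WB@8
I4 sub r3 <- r5,r5: IF@5 ID@6 stall=0 (-) EX@7 MEM@8 WB@9
I5 ld r5 <- r5: IF@6 ID@7 stall=0 (-) EX@8 MEM@9 WB@10
I6 sub r4 <- r3,r3: IF@7 ID@8 stall=1 (RAW on I4.r3 (WB@9)) EX@10 MEM@11 WB@12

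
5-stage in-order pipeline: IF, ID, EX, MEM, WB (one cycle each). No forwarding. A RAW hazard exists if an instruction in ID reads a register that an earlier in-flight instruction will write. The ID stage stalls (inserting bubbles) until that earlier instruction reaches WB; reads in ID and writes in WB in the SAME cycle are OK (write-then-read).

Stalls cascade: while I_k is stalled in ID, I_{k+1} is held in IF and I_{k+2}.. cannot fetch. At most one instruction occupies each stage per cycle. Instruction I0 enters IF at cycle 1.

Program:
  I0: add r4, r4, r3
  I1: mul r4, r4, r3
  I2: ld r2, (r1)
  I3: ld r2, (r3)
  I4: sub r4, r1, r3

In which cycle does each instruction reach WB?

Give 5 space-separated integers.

I0 add r4 <- r4,r3: IF@1 ID@2 stall=0 (-) EX@3 MEM@4 WB@5
I1 mul r4 <- r4,r3: IF@2 ID@3 stall=2 (RAW on I0.r4 (WB@5)) EX@6 MEM@7 WB@8
I2 ld r2 <- r1: IF@3 ID@6 stall=0 (-) EX@7 MEM@8 WB@9
I3 ld r2 <- r3: IF@6 ID@7 stall=0 (-) EX@8 MEM@9 WB@10
I4 sub r4 <- r1,r3: IF@7 ID@8 stall=0 (-) EX@9 MEM@10 WB@11

Answer: 5 8 9 10 11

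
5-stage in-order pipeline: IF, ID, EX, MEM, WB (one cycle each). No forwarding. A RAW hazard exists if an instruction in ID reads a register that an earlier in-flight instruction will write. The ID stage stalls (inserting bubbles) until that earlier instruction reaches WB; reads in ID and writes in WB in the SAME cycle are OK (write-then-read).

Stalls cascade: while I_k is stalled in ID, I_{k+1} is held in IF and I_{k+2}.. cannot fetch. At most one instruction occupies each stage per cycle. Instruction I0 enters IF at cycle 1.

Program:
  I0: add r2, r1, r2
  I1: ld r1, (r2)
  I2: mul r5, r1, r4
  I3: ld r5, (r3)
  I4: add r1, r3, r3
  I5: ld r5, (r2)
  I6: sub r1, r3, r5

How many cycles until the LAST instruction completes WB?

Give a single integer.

I0 add r2 <- r1,r2: IF@1 ID@2 stall=0 (-) EX@3 MEM@4 WB@5
I1 ld r1 <- r2: IF@2 ID@3 stall=2 (RAW on I0.r2 (WB@5)) EX@6 MEM@7 WB@8
I2 mul r5 <- r1,r4: IF@3 ID@6 stall=2 (RAW on I1.r1 (WB@8)) EX@9 MEM@10 WB@11
I3 ld r5 <- r3: IF@6 ID@9 stall=0 (-) EX@10 MEM@11 WB@12
I4 add r1 <- r3,r3: IF@9 ID@10 stall=0 (-) EX@11 MEM@12 WB@13
I5 ld r5 <- r2: IF@10 ID@11 stall=0 (-) EX@12 MEM@13 WB@14
I6 sub r1 <- r3,r5: IF@11 ID@12 stall=2 (RAW on I5.r5 (WB@14)) EX@15 MEM@16 WB@17

Answer: 17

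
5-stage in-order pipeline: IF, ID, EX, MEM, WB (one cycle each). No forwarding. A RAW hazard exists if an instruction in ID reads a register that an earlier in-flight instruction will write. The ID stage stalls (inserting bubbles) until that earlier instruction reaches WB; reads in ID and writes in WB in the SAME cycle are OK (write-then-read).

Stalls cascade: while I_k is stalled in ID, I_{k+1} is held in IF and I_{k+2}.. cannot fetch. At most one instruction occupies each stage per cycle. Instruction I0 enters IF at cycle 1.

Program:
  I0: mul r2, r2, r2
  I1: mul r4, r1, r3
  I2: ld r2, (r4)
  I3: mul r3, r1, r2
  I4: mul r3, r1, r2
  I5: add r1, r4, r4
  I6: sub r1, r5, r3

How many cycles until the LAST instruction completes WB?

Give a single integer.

I0 mul r2 <- r2,r2: IF@1 ID@2 stall=0 (-) EX@3 MEM@4 WB@5
I1 mul r4 <- r1,r3: IF@2 ID@3 stall=0 (-) EX@4 MEM@5 WB@6
I2 ld r2 <- r4: IF@3 ID@4 stall=2 (RAW on I1.r4 (WB@6)) EX@7 MEM@8 WB@9
I3 mul r3 <- r1,r2: IF@4 ID@7 stall=2 (RAW on I2.r2 (WB@9)) EX@10 MEM@11 WB@12
I4 mul r3 <- r1,r2: IF@7 ID@10 stall=0 (-) EX@11 MEM@12 WB@13
I5 add r1 <- r4,r4: IF@10 ID@11 stall=0 (-) EX@12 MEM@13 WB@14
I6 sub r1 <- r5,r3: IF@11 ID@12 stall=1 (RAW on I4.r3 (WB@13)) EX@14 MEM@15 WB@16

Answer: 16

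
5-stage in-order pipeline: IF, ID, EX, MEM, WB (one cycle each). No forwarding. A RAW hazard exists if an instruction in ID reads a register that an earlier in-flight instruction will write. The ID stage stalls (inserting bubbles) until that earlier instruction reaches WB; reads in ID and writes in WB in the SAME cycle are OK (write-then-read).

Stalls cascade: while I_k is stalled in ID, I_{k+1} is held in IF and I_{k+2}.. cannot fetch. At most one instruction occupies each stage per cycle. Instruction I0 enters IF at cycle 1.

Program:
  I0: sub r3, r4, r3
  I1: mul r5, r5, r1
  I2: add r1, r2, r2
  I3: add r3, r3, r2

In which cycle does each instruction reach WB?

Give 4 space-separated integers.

Answer: 5 6 7 8

Derivation:
I0 sub r3 <- r4,r3: IF@1 ID@2 stall=0 (-) EX@3 MEM@4 WB@5
I1 mul r5 <- r5,r1: IF@2 ID@3 stall=0 (-) EX@4 MEM@5 WB@6
I2 add r1 <- r2,r2: IF@3 ID@4 stall=0 (-) EX@5 MEM@6 WB@7
I3 add r3 <- r3,r2: IF@4 ID@5 stall=0 (-) EX@6 MEM@7 WB@8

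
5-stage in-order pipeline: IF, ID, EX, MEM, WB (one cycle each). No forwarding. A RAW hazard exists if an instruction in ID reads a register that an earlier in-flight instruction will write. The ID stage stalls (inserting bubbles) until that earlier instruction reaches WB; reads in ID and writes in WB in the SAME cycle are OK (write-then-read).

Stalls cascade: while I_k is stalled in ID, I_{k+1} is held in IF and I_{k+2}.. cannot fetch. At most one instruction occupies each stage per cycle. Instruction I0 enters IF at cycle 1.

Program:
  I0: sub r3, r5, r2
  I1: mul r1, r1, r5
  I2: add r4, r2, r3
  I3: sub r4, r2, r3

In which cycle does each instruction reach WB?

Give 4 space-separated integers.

I0 sub r3 <- r5,r2: IF@1 ID@2 stall=0 (-) EX@3 MEM@4 WB@5
I1 mul r1 <- r1,r5: IF@2 ID@3 stall=0 (-) EX@4 MEM@5 WB@6
I2 add r4 <- r2,r3: IF@3 ID@4 stall=1 (RAW on I0.r3 (WB@5)) EX@6 MEM@7 WB@8
I3 sub r4 <- r2,r3: IF@4 ID@6 stall=0 (-) EX@7 MEM@8 WB@9

Answer: 5 6 8 9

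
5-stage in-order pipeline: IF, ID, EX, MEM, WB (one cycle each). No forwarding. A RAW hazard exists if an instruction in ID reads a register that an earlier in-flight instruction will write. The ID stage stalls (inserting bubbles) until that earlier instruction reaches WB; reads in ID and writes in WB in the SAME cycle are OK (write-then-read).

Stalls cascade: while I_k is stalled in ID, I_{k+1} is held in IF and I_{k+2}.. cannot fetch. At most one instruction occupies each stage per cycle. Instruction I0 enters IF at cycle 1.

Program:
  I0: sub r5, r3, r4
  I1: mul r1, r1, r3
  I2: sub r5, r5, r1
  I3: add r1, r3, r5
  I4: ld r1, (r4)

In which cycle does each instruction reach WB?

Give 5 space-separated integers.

I0 sub r5 <- r3,r4: IF@1 ID@2 stall=0 (-) EX@3 MEM@4 WB@5
I1 mul r1 <- r1,r3: IF@2 ID@3 stall=0 (-) EX@4 MEM@5 WB@6
I2 sub r5 <- r5,r1: IF@3 ID@4 stall=2 (RAW on I1.r1 (WB@6)) EX@7 MEM@8 WB@9
I3 add r1 <- r3,r5: IF@4 ID@7 stall=2 (RAW on I2.r5 (WB@9)) EX@10 MEM@11 WB@12
I4 ld r1 <- r4: IF@7 ID@10 stall=0 (-) EX@11 MEM@12 WB@13

Answer: 5 6 9 12 13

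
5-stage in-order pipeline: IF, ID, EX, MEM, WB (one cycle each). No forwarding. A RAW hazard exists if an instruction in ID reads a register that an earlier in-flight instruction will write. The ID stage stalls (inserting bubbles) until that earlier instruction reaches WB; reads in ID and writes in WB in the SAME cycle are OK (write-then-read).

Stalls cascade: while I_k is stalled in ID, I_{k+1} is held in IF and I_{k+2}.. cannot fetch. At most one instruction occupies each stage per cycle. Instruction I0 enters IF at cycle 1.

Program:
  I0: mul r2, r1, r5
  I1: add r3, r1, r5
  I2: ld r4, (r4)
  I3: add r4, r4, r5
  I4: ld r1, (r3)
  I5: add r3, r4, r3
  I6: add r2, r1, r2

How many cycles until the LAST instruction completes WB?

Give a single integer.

I0 mul r2 <- r1,r5: IF@1 ID@2 stall=0 (-) EX@3 MEM@4 WB@5
I1 add r3 <- r1,r5: IF@2 ID@3 stall=0 (-) EX@4 MEM@5 WB@6
I2 ld r4 <- r4: IF@3 ID@4 stall=0 (-) EX@5 MEM@6 WB@7
I3 add r4 <- r4,r5: IF@4 ID@5 stall=2 (RAW on I2.r4 (WB@7)) EX@8 MEM@9 WB@10
I4 ld r1 <- r3: IF@5 ID@8 stall=0 (-) EX@9 MEM@10 WB@11
I5 add r3 <- r4,r3: IF@8 ID@9 stall=1 (RAW on I3.r4 (WB@10)) EX@11 MEM@12 WB@13
I6 add r2 <- r1,r2: IF@9 ID@11 stall=0 (-) EX@12 MEM@13 WB@14

Answer: 14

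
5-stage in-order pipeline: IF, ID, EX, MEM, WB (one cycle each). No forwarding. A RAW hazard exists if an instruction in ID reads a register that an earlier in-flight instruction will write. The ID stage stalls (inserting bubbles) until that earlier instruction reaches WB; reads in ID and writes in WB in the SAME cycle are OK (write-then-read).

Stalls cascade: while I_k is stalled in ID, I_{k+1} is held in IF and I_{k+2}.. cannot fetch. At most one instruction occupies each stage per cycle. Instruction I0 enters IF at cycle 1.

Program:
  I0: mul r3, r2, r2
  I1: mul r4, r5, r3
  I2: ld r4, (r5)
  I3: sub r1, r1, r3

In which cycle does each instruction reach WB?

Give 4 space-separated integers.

I0 mul r3 <- r2,r2: IF@1 ID@2 stall=0 (-) EX@3 MEM@4 WB@5
I1 mul r4 <- r5,r3: IF@2 ID@3 stall=2 (RAW on I0.r3 (WB@5)) EX@6 MEM@7 WB@8
I2 ld r4 <- r5: IF@3 ID@6 stall=0 (-) EX@7 MEM@8 WB@9
I3 sub r1 <- r1,r3: IF@6 ID@7 stall=0 (-) EX@8 MEM@9 WB@10

Answer: 5 8 9 10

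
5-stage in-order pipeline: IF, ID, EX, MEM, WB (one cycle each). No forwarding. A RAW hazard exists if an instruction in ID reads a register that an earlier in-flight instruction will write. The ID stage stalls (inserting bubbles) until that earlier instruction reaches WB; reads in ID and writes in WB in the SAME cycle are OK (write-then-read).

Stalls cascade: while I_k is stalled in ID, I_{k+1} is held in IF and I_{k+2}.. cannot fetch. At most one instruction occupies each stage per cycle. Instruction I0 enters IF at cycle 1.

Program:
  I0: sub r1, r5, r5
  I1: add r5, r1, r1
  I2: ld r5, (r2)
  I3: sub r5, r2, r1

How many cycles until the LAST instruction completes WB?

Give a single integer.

Answer: 10

Derivation:
I0 sub r1 <- r5,r5: IF@1 ID@2 stall=0 (-) EX@3 MEM@4 WB@5
I1 add r5 <- r1,r1: IF@2 ID@3 stall=2 (RAW on I0.r1 (WB@5)) EX@6 MEM@7 WB@8
I2 ld r5 <- r2: IF@3 ID@6 stall=0 (-) EX@7 MEM@8 WB@9
I3 sub r5 <- r2,r1: IF@6 ID@7 stall=0 (-) EX@8 MEM@9 WB@10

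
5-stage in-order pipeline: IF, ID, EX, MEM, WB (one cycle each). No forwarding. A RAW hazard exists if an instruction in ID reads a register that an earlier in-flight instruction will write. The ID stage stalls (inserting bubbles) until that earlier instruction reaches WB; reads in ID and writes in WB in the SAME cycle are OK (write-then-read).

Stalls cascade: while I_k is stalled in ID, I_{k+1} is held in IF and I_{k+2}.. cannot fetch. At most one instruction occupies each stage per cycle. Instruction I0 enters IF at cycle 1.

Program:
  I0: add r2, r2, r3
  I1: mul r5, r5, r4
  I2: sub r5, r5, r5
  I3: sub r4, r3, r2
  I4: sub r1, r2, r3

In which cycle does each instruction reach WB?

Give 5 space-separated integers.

I0 add r2 <- r2,r3: IF@1 ID@2 stall=0 (-) EX@3 MEM@4 WB@5
I1 mul r5 <- r5,r4: IF@2 ID@3 stall=0 (-) EX@4 MEM@5 WB@6
I2 sub r5 <- r5,r5: IF@3 ID@4 stall=2 (RAW on I1.r5 (WB@6)) EX@7 MEM@8 WB@9
I3 sub r4 <- r3,r2: IF@4 ID@7 stall=0 (-) EX@8 MEM@9 WB@10
I4 sub r1 <- r2,r3: IF@7 ID@8 stall=0 (-) EX@9 MEM@10 WB@11

Answer: 5 6 9 10 11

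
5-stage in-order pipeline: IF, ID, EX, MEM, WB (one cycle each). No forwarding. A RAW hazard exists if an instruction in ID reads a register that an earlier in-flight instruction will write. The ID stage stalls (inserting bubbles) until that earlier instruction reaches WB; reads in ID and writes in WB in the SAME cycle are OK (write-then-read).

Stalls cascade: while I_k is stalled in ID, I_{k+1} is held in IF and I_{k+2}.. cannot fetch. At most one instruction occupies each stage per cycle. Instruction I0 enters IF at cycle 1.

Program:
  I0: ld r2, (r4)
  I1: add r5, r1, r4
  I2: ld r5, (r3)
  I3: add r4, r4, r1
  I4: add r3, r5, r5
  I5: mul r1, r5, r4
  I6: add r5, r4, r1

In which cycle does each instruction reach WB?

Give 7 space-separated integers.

I0 ld r2 <- r4: IF@1 ID@2 stall=0 (-) EX@3 MEM@4 WB@5
I1 add r5 <- r1,r4: IF@2 ID@3 stall=0 (-) EX@4 MEM@5 WB@6
I2 ld r5 <- r3: IF@3 ID@4 stall=0 (-) EX@5 MEM@6 WB@7
I3 add r4 <- r4,r1: IF@4 ID@5 stall=0 (-) EX@6 MEM@7 WB@8
I4 add r3 <- r5,r5: IF@5 ID@6 stall=1 (RAW on I2.r5 (WB@7)) EX@8 MEM@9 WB@10
I5 mul r1 <- r5,r4: IF@6 ID@8 stall=0 (-) EX@9 MEM@10 WB@11
I6 add r5 <- r4,r1: IF@8 ID@9 stall=2 (RAW on I5.r1 (WB@11)) EX@12 MEM@13 WB@14

Answer: 5 6 7 8 10 11 14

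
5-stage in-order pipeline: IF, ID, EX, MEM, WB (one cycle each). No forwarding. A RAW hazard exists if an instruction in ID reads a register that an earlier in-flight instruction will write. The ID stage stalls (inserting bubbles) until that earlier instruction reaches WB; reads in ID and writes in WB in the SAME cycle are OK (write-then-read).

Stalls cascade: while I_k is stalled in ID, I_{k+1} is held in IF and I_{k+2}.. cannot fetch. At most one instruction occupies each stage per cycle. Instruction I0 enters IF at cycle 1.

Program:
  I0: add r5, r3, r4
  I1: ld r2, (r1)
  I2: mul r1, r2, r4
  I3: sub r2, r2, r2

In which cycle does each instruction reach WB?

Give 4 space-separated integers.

I0 add r5 <- r3,r4: IF@1 ID@2 stall=0 (-) EX@3 MEM@4 WB@5
I1 ld r2 <- r1: IF@2 ID@3 stall=0 (-) EX@4 MEM@5 WB@6
I2 mul r1 <- r2,r4: IF@3 ID@4 stall=2 (RAW on I1.r2 (WB@6)) EX@7 MEM@8 WB@9
I3 sub r2 <- r2,r2: IF@4 ID@7 stall=0 (-) EX@8 MEM@9 WB@10

Answer: 5 6 9 10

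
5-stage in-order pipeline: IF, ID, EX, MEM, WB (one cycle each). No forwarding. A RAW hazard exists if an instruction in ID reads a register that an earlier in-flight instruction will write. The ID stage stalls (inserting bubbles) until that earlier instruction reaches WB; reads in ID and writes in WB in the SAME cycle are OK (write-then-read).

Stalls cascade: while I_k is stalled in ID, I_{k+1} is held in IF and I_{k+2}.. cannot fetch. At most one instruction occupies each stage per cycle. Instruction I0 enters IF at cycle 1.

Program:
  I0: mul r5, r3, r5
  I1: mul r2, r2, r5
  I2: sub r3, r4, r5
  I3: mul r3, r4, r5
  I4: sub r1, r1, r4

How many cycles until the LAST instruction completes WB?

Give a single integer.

I0 mul r5 <- r3,r5: IF@1 ID@2 stall=0 (-) EX@3 MEM@4 WB@5
I1 mul r2 <- r2,r5: IF@2 ID@3 stall=2 (RAW on I0.r5 (WB@5)) EX@6 MEM@7 WB@8
I2 sub r3 <- r4,r5: IF@3 ID@6 stall=0 (-) EX@7 MEM@8 WB@9
I3 mul r3 <- r4,r5: IF@6 ID@7 stall=0 (-) EX@8 MEM@9 WB@10
I4 sub r1 <- r1,r4: IF@7 ID@8 stall=0 (-) EX@9 MEM@10 WB@11

Answer: 11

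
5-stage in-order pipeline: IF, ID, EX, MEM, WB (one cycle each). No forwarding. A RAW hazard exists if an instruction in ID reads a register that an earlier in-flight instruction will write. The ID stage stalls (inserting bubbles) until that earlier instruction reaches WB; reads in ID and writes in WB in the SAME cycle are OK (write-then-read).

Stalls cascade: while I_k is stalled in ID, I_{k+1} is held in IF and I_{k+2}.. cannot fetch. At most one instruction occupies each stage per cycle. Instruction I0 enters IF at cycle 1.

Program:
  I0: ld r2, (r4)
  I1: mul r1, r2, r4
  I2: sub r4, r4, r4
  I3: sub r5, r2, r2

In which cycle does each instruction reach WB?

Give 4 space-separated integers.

Answer: 5 8 9 10

Derivation:
I0 ld r2 <- r4: IF@1 ID@2 stall=0 (-) EX@3 MEM@4 WB@5
I1 mul r1 <- r2,r4: IF@2 ID@3 stall=2 (RAW on I0.r2 (WB@5)) EX@6 MEM@7 WB@8
I2 sub r4 <- r4,r4: IF@3 ID@6 stall=0 (-) EX@7 MEM@8 WB@9
I3 sub r5 <- r2,r2: IF@6 ID@7 stall=0 (-) EX@8 MEM@9 WB@10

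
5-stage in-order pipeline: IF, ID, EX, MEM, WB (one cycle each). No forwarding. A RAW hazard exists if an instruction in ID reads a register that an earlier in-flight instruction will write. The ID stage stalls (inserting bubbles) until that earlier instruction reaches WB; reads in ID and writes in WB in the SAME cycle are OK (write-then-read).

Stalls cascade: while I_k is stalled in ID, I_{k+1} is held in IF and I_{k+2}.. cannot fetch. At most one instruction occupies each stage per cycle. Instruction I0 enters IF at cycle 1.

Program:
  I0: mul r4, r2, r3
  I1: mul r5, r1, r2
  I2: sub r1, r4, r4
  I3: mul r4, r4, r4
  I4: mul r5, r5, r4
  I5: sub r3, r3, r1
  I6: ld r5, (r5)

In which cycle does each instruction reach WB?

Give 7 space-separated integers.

I0 mul r4 <- r2,r3: IF@1 ID@2 stall=0 (-) EX@3 MEM@4 WB@5
I1 mul r5 <- r1,r2: IF@2 ID@3 stall=0 (-) EX@4 MEM@5 WB@6
I2 sub r1 <- r4,r4: IF@3 ID@4 stall=1 (RAW on I0.r4 (WB@5)) EX@6 MEM@7 WB@8
I3 mul r4 <- r4,r4: IF@4 ID@6 stall=0 (-) EX@7 MEM@8 WB@9
I4 mul r5 <- r5,r4: IF@6 ID@7 stall=2 (RAW on I3.r4 (WB@9)) EX@10 MEM@11 WB@12
I5 sub r3 <- r3,r1: IF@7 ID@10 stall=0 (-) EX@11 MEM@12 WB@13
I6 ld r5 <- r5: IF@10 ID@11 stall=1 (RAW on I4.r5 (WB@12)) EX@13 MEM@14 WB@15

Answer: 5 6 8 9 12 13 15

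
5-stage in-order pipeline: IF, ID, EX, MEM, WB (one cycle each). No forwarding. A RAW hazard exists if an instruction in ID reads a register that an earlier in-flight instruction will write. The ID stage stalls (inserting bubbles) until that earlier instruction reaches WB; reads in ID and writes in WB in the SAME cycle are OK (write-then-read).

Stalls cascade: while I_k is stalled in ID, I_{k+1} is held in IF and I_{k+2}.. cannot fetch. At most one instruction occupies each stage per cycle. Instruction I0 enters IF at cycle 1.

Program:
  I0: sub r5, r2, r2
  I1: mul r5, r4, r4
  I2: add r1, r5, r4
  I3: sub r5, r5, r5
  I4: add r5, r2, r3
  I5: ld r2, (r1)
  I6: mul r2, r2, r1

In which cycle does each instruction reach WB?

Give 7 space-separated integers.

Answer: 5 6 9 10 11 12 15

Derivation:
I0 sub r5 <- r2,r2: IF@1 ID@2 stall=0 (-) EX@3 MEM@4 WB@5
I1 mul r5 <- r4,r4: IF@2 ID@3 stall=0 (-) EX@4 MEM@5 WB@6
I2 add r1 <- r5,r4: IF@3 ID@4 stall=2 (RAW on I1.r5 (WB@6)) EX@7 MEM@8 WB@9
I3 sub r5 <- r5,r5: IF@4 ID@7 stall=0 (-) EX@8 MEM@9 WB@10
I4 add r5 <- r2,r3: IF@7 ID@8 stall=0 (-) EX@9 MEM@10 WB@11
I5 ld r2 <- r1: IF@8 ID@9 stall=0 (-) EX@10 MEM@11 WB@12
I6 mul r2 <- r2,r1: IF@9 ID@10 stall=2 (RAW on I5.r2 (WB@12)) EX@13 MEM@14 WB@15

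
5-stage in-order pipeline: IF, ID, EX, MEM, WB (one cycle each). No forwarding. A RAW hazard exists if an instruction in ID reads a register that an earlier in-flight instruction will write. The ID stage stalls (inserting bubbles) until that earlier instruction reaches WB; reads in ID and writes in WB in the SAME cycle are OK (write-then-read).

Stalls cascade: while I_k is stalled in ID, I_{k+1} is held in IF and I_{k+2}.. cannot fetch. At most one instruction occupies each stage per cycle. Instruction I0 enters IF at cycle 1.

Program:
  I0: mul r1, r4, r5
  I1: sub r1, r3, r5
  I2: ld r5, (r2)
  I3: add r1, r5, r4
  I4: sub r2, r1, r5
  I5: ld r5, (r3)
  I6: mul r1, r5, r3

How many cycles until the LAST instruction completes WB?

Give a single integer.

Answer: 17

Derivation:
I0 mul r1 <- r4,r5: IF@1 ID@2 stall=0 (-) EX@3 MEM@4 WB@5
I1 sub r1 <- r3,r5: IF@2 ID@3 stall=0 (-) EX@4 MEM@5 WB@6
I2 ld r5 <- r2: IF@3 ID@4 stall=0 (-) EX@5 MEM@6 WB@7
I3 add r1 <- r5,r4: IF@4 ID@5 stall=2 (RAW on I2.r5 (WB@7)) EX@8 MEM@9 WB@10
I4 sub r2 <- r1,r5: IF@5 ID@8 stall=2 (RAW on I3.r1 (WB@10)) EX@11 MEM@12 WB@13
I5 ld r5 <- r3: IF@8 ID@11 stall=0 (-) EX@12 MEM@13 WB@14
I6 mul r1 <- r5,r3: IF@11 ID@12 stall=2 (RAW on I5.r5 (WB@14)) EX@15 MEM@16 WB@17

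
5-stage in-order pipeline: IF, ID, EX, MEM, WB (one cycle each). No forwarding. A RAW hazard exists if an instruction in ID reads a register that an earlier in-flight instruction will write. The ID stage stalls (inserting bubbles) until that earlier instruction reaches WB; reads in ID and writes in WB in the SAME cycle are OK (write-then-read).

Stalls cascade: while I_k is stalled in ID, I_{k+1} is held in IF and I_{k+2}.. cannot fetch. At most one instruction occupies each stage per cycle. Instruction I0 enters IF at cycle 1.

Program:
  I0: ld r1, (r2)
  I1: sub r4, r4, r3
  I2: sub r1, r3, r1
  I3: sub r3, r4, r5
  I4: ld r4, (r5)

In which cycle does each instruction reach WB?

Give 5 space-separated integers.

I0 ld r1 <- r2: IF@1 ID@2 stall=0 (-) EX@3 MEM@4 WB@5
I1 sub r4 <- r4,r3: IF@2 ID@3 stall=0 (-) EX@4 MEM@5 WB@6
I2 sub r1 <- r3,r1: IF@3 ID@4 stall=1 (RAW on I0.r1 (WB@5)) EX@6 MEM@7 WB@8
I3 sub r3 <- r4,r5: IF@4 ID@6 stall=0 (-) EX@7 MEM@8 WB@9
I4 ld r4 <- r5: IF@6 ID@7 stall=0 (-) EX@8 MEM@9 WB@10

Answer: 5 6 8 9 10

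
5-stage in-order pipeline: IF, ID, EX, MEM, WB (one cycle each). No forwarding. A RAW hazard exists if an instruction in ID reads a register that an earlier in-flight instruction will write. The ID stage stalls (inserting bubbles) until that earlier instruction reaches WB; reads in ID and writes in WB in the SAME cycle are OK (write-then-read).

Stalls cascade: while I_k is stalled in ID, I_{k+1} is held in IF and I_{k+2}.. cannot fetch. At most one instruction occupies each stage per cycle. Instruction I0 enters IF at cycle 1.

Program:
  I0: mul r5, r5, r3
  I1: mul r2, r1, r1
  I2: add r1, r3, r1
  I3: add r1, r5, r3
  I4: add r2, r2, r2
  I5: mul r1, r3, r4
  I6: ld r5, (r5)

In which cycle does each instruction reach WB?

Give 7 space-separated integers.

I0 mul r5 <- r5,r3: IF@1 ID@2 stall=0 (-) EX@3 MEM@4 WB@5
I1 mul r2 <- r1,r1: IF@2 ID@3 stall=0 (-) EX@4 MEM@5 WB@6
I2 add r1 <- r3,r1: IF@3 ID@4 stall=0 (-) EX@5 MEM@6 WB@7
I3 add r1 <- r5,r3: IF@4 ID@5 stall=0 (-) EX@6 MEM@7 WB@8
I4 add r2 <- r2,r2: IF@5 ID@6 stall=0 (-) EX@7 MEM@8 WB@9
I5 mul r1 <- r3,r4: IF@6 ID@7 stall=0 (-) EX@8 MEM@9 WB@10
I6 ld r5 <- r5: IF@7 ID@8 stall=0 (-) EX@9 MEM@10 WB@11

Answer: 5 6 7 8 9 10 11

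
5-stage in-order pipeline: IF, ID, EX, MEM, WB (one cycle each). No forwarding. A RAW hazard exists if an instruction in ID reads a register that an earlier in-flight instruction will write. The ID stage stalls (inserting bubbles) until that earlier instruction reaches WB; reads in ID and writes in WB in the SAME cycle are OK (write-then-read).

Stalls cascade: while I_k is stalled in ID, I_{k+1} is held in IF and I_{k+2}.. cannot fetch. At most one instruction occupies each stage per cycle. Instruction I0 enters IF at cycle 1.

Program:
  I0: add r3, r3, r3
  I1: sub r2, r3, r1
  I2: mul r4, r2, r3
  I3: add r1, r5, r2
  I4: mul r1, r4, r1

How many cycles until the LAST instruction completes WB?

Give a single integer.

I0 add r3 <- r3,r3: IF@1 ID@2 stall=0 (-) EX@3 MEM@4 WB@5
I1 sub r2 <- r3,r1: IF@2 ID@3 stall=2 (RAW on I0.r3 (WB@5)) EX@6 MEM@7 WB@8
I2 mul r4 <- r2,r3: IF@3 ID@6 stall=2 (RAW on I1.r2 (WB@8)) EX@9 MEM@10 WB@11
I3 add r1 <- r5,r2: IF@6 ID@9 stall=0 (-) EX@10 MEM@11 WB@12
I4 mul r1 <- r4,r1: IF@9 ID@10 stall=2 (RAW on I3.r1 (WB@12)) EX@13 MEM@14 WB@15

Answer: 15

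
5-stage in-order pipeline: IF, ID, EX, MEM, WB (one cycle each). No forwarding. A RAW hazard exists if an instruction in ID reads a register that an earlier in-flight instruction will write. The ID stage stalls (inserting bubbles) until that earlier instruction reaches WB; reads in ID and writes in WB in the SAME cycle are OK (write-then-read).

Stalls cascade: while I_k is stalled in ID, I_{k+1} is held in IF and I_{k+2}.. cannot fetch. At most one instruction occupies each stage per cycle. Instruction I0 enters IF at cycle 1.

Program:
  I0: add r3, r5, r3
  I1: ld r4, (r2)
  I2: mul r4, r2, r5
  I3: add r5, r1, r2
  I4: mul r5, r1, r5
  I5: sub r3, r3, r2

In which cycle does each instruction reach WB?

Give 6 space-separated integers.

I0 add r3 <- r5,r3: IF@1 ID@2 stall=0 (-) EX@3 MEM@4 WB@5
I1 ld r4 <- r2: IF@2 ID@3 stall=0 (-) EX@4 MEM@5 WB@6
I2 mul r4 <- r2,r5: IF@3 ID@4 stall=0 (-) EX@5 MEM@6 WB@7
I3 add r5 <- r1,r2: IF@4 ID@5 stall=0 (-) EX@6 MEM@7 WB@8
I4 mul r5 <- r1,r5: IF@5 ID@6 stall=2 (RAW on I3.r5 (WB@8)) EX@9 MEM@10 WB@11
I5 sub r3 <- r3,r2: IF@6 ID@9 stall=0 (-) EX@10 MEM@11 WB@12

Answer: 5 6 7 8 11 12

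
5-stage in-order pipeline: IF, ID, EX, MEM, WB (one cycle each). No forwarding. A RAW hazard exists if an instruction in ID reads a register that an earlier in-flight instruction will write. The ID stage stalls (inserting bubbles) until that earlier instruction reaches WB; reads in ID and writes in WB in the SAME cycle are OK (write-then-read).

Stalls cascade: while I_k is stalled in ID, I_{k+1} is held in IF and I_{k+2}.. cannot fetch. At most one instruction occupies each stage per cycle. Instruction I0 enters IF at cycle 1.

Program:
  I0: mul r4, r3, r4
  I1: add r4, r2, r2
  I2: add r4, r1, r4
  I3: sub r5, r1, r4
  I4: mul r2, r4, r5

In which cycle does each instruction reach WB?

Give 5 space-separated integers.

I0 mul r4 <- r3,r4: IF@1 ID@2 stall=0 (-) EX@3 MEM@4 WB@5
I1 add r4 <- r2,r2: IF@2 ID@3 stall=0 (-) EX@4 MEM@5 WB@6
I2 add r4 <- r1,r4: IF@3 ID@4 stall=2 (RAW on I1.r4 (WB@6)) EX@7 MEM@8 WB@9
I3 sub r5 <- r1,r4: IF@4 ID@7 stall=2 (RAW on I2.r4 (WB@9)) EX@10 MEM@11 WB@12
I4 mul r2 <- r4,r5: IF@7 ID@10 stall=2 (RAW on I3.r5 (WB@12)) EX@13 MEM@14 WB@15

Answer: 5 6 9 12 15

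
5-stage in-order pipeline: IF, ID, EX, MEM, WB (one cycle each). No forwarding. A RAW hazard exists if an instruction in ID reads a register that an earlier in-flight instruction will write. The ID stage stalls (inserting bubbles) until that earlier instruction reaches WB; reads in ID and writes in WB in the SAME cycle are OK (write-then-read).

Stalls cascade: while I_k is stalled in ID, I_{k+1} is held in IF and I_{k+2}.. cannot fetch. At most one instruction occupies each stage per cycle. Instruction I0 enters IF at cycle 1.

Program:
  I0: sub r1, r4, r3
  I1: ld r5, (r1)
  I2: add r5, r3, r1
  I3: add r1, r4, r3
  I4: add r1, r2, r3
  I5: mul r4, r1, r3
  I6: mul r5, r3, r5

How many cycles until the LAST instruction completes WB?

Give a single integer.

I0 sub r1 <- r4,r3: IF@1 ID@2 stall=0 (-) EX@3 MEM@4 WB@5
I1 ld r5 <- r1: IF@2 ID@3 stall=2 (RAW on I0.r1 (WB@5)) EX@6 MEM@7 WB@8
I2 add r5 <- r3,r1: IF@3 ID@6 stall=0 (-) EX@7 MEM@8 WB@9
I3 add r1 <- r4,r3: IF@6 ID@7 stall=0 (-) EX@8 MEM@9 WB@10
I4 add r1 <- r2,r3: IF@7 ID@8 stall=0 (-) EX@9 MEM@10 WB@11
I5 mul r4 <- r1,r3: IF@8 ID@9 stall=2 (RAW on I4.r1 (WB@11)) EX@12 MEM@13 WB@14
I6 mul r5 <- r3,r5: IF@9 ID@12 stall=0 (-) EX@13 MEM@14 WB@15

Answer: 15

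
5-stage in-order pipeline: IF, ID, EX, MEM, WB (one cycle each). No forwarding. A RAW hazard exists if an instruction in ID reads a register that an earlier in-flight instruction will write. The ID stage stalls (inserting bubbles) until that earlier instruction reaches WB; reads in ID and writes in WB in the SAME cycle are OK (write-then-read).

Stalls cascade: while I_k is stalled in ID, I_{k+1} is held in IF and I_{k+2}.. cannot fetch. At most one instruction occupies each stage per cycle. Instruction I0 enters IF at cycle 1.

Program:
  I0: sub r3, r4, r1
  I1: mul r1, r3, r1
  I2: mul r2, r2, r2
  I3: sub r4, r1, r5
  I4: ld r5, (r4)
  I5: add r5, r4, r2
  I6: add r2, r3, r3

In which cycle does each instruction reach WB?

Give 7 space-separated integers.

Answer: 5 8 9 11 14 15 16

Derivation:
I0 sub r3 <- r4,r1: IF@1 ID@2 stall=0 (-) EX@3 MEM@4 WB@5
I1 mul r1 <- r3,r1: IF@2 ID@3 stall=2 (RAW on I0.r3 (WB@5)) EX@6 MEM@7 WB@8
I2 mul r2 <- r2,r2: IF@3 ID@6 stall=0 (-) EX@7 MEM@8 WB@9
I3 sub r4 <- r1,r5: IF@6 ID@7 stall=1 (RAW on I1.r1 (WB@8)) EX@9 MEM@10 WB@11
I4 ld r5 <- r4: IF@7 ID@9 stall=2 (RAW on I3.r4 (WB@11)) EX@12 MEM@13 WB@14
I5 add r5 <- r4,r2: IF@9 ID@12 stall=0 (-) EX@13 MEM@14 WB@15
I6 add r2 <- r3,r3: IF@12 ID@13 stall=0 (-) EX@14 MEM@15 WB@16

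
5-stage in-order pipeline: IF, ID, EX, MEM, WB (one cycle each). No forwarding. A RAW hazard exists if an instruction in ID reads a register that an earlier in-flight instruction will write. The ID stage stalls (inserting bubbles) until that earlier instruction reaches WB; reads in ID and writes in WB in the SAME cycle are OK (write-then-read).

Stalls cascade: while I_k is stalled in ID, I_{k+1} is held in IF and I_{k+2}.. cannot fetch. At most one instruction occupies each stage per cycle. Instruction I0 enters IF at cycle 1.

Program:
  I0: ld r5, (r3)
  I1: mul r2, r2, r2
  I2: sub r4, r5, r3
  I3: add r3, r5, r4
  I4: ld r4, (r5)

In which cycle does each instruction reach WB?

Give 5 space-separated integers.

Answer: 5 6 8 11 12

Derivation:
I0 ld r5 <- r3: IF@1 ID@2 stall=0 (-) EX@3 MEM@4 WB@5
I1 mul r2 <- r2,r2: IF@2 ID@3 stall=0 (-) EX@4 MEM@5 WB@6
I2 sub r4 <- r5,r3: IF@3 ID@4 stall=1 (RAW on I0.r5 (WB@5)) EX@6 MEM@7 WB@8
I3 add r3 <- r5,r4: IF@4 ID@6 stall=2 (RAW on I2.r4 (WB@8)) EX@9 MEM@10 WB@11
I4 ld r4 <- r5: IF@6 ID@9 stall=0 (-) EX@10 MEM@11 WB@12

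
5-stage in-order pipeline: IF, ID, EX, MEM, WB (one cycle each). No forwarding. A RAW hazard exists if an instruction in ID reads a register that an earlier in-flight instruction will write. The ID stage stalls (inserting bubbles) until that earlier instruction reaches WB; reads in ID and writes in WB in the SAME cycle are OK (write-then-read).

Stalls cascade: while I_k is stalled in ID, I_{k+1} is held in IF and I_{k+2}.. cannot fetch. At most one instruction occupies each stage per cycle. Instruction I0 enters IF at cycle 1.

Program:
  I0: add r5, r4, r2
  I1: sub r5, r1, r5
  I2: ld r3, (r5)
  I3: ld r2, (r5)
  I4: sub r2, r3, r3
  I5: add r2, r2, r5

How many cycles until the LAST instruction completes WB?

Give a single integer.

Answer: 17

Derivation:
I0 add r5 <- r4,r2: IF@1 ID@2 stall=0 (-) EX@3 MEM@4 WB@5
I1 sub r5 <- r1,r5: IF@2 ID@3 stall=2 (RAW on I0.r5 (WB@5)) EX@6 MEM@7 WB@8
I2 ld r3 <- r5: IF@3 ID@6 stall=2 (RAW on I1.r5 (WB@8)) EX@9 MEM@10 WB@11
I3 ld r2 <- r5: IF@6 ID@9 stall=0 (-) EX@10 MEM@11 WB@12
I4 sub r2 <- r3,r3: IF@9 ID@10 stall=1 (RAW on I2.r3 (WB@11)) EX@12 MEM@13 WB@14
I5 add r2 <- r2,r5: IF@10 ID@12 stall=2 (RAW on I4.r2 (WB@14)) EX@15 MEM@16 WB@17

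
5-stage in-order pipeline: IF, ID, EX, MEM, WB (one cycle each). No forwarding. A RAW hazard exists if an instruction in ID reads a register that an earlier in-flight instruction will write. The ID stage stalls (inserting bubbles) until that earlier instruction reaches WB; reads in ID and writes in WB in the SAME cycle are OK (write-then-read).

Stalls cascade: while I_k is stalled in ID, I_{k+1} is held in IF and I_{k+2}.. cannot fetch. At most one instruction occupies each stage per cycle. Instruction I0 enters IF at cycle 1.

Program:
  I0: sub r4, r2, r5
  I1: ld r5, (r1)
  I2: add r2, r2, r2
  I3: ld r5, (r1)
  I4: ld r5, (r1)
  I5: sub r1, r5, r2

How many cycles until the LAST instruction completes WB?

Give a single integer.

Answer: 12

Derivation:
I0 sub r4 <- r2,r5: IF@1 ID@2 stall=0 (-) EX@3 MEM@4 WB@5
I1 ld r5 <- r1: IF@2 ID@3 stall=0 (-) EX@4 MEM@5 WB@6
I2 add r2 <- r2,r2: IF@3 ID@4 stall=0 (-) EX@5 MEM@6 WB@7
I3 ld r5 <- r1: IF@4 ID@5 stall=0 (-) EX@6 MEM@7 WB@8
I4 ld r5 <- r1: IF@5 ID@6 stall=0 (-) EX@7 MEM@8 WB@9
I5 sub r1 <- r5,r2: IF@6 ID@7 stall=2 (RAW on I4.r5 (WB@9)) EX@10 MEM@11 WB@12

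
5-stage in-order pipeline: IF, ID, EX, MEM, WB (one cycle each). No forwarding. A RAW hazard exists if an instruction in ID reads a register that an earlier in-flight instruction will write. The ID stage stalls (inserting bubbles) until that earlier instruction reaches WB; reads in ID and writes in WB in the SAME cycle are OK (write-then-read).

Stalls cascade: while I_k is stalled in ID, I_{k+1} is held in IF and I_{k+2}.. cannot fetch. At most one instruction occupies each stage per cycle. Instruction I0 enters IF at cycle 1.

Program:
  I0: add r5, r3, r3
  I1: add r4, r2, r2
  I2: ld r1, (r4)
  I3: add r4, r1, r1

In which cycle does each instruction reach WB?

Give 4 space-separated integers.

I0 add r5 <- r3,r3: IF@1 ID@2 stall=0 (-) EX@3 MEM@4 WB@5
I1 add r4 <- r2,r2: IF@2 ID@3 stall=0 (-) EX@4 MEM@5 WB@6
I2 ld r1 <- r4: IF@3 ID@4 stall=2 (RAW on I1.r4 (WB@6)) EX@7 MEM@8 WB@9
I3 add r4 <- r1,r1: IF@4 ID@7 stall=2 (RAW on I2.r1 (WB@9)) EX@10 MEM@11 WB@12

Answer: 5 6 9 12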